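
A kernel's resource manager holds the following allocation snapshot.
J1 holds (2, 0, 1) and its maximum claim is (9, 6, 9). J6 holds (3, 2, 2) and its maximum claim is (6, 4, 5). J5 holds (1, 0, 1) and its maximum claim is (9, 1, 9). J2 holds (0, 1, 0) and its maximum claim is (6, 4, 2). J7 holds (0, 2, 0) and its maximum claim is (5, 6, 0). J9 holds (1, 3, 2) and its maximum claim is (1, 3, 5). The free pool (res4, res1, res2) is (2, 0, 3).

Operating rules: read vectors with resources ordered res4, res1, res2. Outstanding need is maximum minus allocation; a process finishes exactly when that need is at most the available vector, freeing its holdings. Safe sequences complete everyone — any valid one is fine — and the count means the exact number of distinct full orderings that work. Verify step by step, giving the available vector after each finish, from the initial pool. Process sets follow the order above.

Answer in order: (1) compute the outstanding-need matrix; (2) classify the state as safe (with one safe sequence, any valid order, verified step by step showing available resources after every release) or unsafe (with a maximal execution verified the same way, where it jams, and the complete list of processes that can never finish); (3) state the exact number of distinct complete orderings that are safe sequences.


(1) Outstanding need per process (order res4, res1, res2):
  J1: (7, 6, 8)
  J6: (3, 2, 3)
  J5: (8, 1, 8)
  J2: (6, 3, 2)
  J7: (5, 4, 0)
  J9: (0, 0, 3)
(2) UNSAFE.
Key observation: once J9, J6, J7, J2 finish, the pool peaks at (6, 8, 7) — and every remaining process still needs more res4 than that.
Going as far as possible: J9, J6, J7, J2; after that, nothing fits. Verifying each step:
  pool = (2, 0, 3)
  run J9 (needs (0, 0, 3), free (2, 0, 3)); after release of (1, 3, 2) the pool is (3, 3, 5)
  run J6 (needs (3, 2, 3), free (3, 3, 5)); after release of (3, 2, 2) the pool is (6, 5, 7)
  run J7 (needs (5, 4, 0), free (6, 5, 7)); after release of (0, 2, 0) the pool is (6, 7, 7)
  run J2 (needs (6, 3, 2), free (6, 7, 7)); after release of (0, 1, 0) the pool is (6, 8, 7)
  J1 cannot run: need (7, 6, 8) vs free (6, 8, 7) (insufficient res4 and res2)
  J5 cannot run: need (8, 1, 8) vs free (6, 8, 7) (insufficient res4 and res2)
Never able to finish: J1 and J5.
(3) Precisely 0 of the possible complete orderings are safe sequences.


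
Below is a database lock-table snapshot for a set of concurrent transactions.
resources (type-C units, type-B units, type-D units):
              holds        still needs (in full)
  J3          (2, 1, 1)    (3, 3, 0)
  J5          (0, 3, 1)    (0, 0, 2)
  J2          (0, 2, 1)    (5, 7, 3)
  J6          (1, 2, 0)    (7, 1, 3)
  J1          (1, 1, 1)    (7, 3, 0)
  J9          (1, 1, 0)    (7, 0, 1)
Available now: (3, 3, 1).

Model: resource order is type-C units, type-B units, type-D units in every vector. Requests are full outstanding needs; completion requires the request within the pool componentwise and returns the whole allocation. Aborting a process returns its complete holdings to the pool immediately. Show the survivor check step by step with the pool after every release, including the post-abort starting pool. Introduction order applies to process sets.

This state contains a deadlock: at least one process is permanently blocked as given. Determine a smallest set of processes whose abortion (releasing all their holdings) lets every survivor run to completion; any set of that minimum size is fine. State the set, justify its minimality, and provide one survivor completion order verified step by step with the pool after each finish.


The answer: abort J6 and J9.
Key observation: no ordering could ever have run J1 before the abort of J6 and J9; with (2, 3, 0) back in the pool it fits at step 3.
No one abort is enough; case by case: J3 alone leaves J6 blocked (short on type-C units); J5 alone leaves J6 blocked (short on type-C units); J2 alone leaves J6 blocked (short on type-C units); J6 alone leaves J1 blocked (short on type-C units); J1 alone leaves J6 blocked (short on type-C units); J9 alone leaves J6 blocked (short on type-C units).
Survivors finish in the order: J3, J5, J1, J2. Check, step by step (pool after the aborts first):
  pool = (5, 6, 1)
  J3 needs (3, 3, 0) <= (5, 6, 1) -> finishes; pool += (2, 1, 1) = (7, 7, 2)
  J5 needs (0, 0, 2) <= (7, 7, 2) -> finishes; pool += (0, 3, 1) = (7, 10, 3)
  J1 needs (7, 3, 0) <= (7, 10, 3) -> finishes; pool += (1, 1, 1) = (8, 11, 4)
  J2 needs (5, 7, 3) <= (8, 11, 4) -> finishes; pool += (0, 2, 1) = (8, 13, 5)


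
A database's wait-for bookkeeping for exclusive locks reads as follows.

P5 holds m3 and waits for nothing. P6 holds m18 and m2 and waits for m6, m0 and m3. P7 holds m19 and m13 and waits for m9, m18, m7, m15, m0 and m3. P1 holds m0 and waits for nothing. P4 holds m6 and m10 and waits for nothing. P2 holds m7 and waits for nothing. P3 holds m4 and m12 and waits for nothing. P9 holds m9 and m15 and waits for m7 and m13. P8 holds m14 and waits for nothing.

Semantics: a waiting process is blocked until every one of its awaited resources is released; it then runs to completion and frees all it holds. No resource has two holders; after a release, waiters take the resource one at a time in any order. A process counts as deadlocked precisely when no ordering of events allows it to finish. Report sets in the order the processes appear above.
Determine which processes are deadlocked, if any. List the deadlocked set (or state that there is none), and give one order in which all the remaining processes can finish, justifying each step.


Deadlocked: P7 and P9.
Key observation: nobody on the ring P7 -> P9 -> P7 can start until another member finishes, which never happens; no other process is dragged down with it.
One completion order for the rest: P4, P1, P5, P8, P6, P2, P3.
Walking it through:
  P4 waits on nothing -> runs at once and releases m6 and m10
  P1 waits on nothing -> runs at once and releases m0
  P5 waits on nothing -> runs at once and releases m3
  P8 waits on nothing -> runs at once and releases m14
  P6 waits on m6, m0 and m3 — all released -> runs and releases m18 and m2
  P2 waits on nothing -> runs at once and releases m7
  P3 waits on nothing -> runs at once and releases m4 and m12


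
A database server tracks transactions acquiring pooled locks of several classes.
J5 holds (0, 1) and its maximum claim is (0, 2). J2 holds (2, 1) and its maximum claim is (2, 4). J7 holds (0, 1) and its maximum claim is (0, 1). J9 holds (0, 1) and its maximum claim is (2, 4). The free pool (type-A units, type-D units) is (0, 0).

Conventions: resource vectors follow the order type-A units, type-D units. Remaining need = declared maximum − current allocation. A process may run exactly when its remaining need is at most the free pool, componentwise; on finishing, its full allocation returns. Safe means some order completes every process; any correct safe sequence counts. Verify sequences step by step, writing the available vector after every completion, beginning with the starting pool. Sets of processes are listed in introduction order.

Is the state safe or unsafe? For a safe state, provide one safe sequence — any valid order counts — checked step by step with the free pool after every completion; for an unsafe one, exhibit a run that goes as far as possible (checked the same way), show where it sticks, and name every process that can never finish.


UNSAFE.
Key observation: once J7, J5 finish, the pool peaks at (0, 2) — and every remaining process still needs more type-D units than that.
A maximal execution: J7, J5 — then nothing else fits. Check, step by step:
  pool = (0, 0)
  J7 needs (0, 0) <= (0, 0) -> finishes; pool += (0, 1) = (0, 1)
  J5 needs (0, 1) <= (0, 1) -> finishes; pool += (0, 1) = (0, 2)
  J2 still needs (0, 3) but only (0, 2) is free — short on type-D units
  J9 still needs (2, 3) but only (0, 2) is free — short on type-A units and type-D units
Processes that can never finish: J2 and J9.


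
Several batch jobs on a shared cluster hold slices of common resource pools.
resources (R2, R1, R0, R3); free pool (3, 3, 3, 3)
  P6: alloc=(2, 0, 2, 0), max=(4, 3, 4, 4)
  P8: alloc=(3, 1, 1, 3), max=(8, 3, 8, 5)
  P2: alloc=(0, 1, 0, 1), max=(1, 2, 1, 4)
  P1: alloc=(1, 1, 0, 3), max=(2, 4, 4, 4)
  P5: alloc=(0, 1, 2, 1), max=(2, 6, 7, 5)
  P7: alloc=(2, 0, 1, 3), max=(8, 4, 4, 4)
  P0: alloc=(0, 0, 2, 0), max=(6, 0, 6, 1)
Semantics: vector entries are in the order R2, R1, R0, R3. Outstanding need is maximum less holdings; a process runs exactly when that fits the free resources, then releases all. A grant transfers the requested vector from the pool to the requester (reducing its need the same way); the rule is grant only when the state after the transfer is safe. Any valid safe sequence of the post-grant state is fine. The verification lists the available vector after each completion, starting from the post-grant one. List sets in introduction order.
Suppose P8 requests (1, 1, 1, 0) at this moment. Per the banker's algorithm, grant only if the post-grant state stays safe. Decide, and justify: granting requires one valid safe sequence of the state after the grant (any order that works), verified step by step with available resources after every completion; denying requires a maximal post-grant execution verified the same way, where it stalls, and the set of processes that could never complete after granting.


DENY — the pretend-granted state is unsafe.
Key observation: after P2, P6, P1 the pool peaks at (5, 4, 4, 7), and each blocked process is short somewhere: P8 on R0; P5 on R1, R0; P7 on R2; P0 on R2.
Pretend the grant happened; the run P2, P6, P1 goes as far as possible. Verifying each step:
  pool = (2, 2, 2, 3)
  run P2 (needs (1, 1, 1, 3), free (2, 2, 2, 3)); after release of (0, 1, 0, 1) the pool is (2, 3, 2, 4)
  run P6 (needs (2, 3, 2, 4), free (2, 3, 2, 4)); after release of (2, 0, 2, 0) the pool is (4, 3, 4, 4)
  run P1 (needs (1, 3, 4, 1), free (4, 3, 4, 4)); after release of (1, 1, 0, 3) the pool is (5, 4, 4, 7)
  blocked: P8 wants (4, 1, 6, 2), pool (5, 4, 4, 7) — not enough R0
  blocked: P5 wants (2, 5, 5, 4), pool (5, 4, 4, 7) — not enough R1 and R0
  blocked: P7 wants (6, 4, 3, 1), pool (5, 4, 4, 7) — not enough R2
  blocked: P0 wants (6, 0, 4, 1), pool (5, 4, 4, 7) — not enough R2
Post-grant, the permanently blocked set is P8, P5, P7 and P0.


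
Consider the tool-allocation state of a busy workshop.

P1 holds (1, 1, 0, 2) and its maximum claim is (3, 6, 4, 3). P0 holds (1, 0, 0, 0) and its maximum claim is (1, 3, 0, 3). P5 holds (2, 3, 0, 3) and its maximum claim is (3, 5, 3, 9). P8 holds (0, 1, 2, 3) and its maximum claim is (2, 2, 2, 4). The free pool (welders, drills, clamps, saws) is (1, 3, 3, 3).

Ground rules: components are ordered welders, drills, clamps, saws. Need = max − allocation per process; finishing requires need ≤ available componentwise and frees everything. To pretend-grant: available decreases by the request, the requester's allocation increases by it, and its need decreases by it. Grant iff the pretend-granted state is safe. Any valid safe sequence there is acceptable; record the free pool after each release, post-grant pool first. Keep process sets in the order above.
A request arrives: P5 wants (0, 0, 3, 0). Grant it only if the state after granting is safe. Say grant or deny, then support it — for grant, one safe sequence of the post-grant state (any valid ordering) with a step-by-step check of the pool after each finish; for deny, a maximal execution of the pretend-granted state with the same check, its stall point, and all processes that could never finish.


GRANT: granting preserves safety; a valid post-grant sequence is P0, P8, P5, P1.
Key observation: with (1, 3, 0, 3) left after the transfer, P0 can run at once — the state stays safe.
Verifying the post-grant state step by step:
  pool = (1, 3, 0, 3)
  P0 needs (0, 3, 0, 3) <= (1, 3, 0, 3) -> finishes; pool += (1, 0, 0, 0) = (2, 3, 0, 3)
  P8 needs (2, 1, 0, 1) <= (2, 3, 0, 3) -> finishes; pool += (0, 1, 2, 3) = (2, 4, 2, 6)
  P5 needs (1, 2, 0, 6) <= (2, 4, 2, 6) -> finishes; pool += (2, 3, 3, 3) = (4, 7, 5, 9)
  P1 needs (2, 5, 4, 1) <= (4, 7, 5, 9) -> finishes; pool += (1, 1, 0, 2) = (5, 8, 5, 11)


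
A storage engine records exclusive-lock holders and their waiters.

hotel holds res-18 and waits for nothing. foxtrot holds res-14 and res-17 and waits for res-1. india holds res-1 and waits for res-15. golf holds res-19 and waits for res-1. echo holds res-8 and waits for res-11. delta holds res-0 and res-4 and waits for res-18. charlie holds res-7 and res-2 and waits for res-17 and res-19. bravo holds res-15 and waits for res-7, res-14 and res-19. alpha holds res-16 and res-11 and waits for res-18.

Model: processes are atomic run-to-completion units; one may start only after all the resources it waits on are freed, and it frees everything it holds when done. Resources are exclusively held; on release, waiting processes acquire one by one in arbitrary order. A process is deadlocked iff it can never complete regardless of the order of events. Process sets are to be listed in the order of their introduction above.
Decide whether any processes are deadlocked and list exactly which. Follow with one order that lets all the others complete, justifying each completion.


Deadlocked set: foxtrot, india, golf, charlie and bravo.
Key observation: the loop foxtrot -> india -> bravo -> foxtrot blocks itself forever; golf and charlie are caught in further circular waits.
The rest can finish in the order hotel, alpha, echo, delta.
Check, step by step:
  run hotel (it waits on nothing); releases res-18
  alpha: everything it awaited (res-18) is free; runs, freeing res-16 and res-11
  echo: everything it awaited (res-11) is free; runs, freeing res-8
  delta: everything it awaited (res-18) is free; runs, freeing res-0 and res-4


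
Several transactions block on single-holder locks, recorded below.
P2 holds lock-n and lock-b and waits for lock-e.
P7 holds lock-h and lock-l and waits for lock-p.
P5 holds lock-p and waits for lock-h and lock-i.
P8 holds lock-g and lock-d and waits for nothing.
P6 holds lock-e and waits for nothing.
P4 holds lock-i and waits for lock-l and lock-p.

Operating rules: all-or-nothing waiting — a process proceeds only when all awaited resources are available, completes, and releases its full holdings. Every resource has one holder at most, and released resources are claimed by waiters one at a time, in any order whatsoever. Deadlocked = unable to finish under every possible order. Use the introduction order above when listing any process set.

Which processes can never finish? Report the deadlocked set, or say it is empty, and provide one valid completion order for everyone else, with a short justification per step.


Deadlocked set: P7, P5 and P4.
Key observation: the knot is the closed ring of waits P7 -> P5 -> P7; P4 is caught in further circular waits.
A valid finishing order for the others: P6, P8, P2.
Check, step by step:
  P6 waits on nothing -> runs at once and releases lock-e
  P8 waits on nothing -> runs at once and releases lock-g and lock-d
  P2 waits on lock-e — all released -> runs and releases lock-n and lock-b


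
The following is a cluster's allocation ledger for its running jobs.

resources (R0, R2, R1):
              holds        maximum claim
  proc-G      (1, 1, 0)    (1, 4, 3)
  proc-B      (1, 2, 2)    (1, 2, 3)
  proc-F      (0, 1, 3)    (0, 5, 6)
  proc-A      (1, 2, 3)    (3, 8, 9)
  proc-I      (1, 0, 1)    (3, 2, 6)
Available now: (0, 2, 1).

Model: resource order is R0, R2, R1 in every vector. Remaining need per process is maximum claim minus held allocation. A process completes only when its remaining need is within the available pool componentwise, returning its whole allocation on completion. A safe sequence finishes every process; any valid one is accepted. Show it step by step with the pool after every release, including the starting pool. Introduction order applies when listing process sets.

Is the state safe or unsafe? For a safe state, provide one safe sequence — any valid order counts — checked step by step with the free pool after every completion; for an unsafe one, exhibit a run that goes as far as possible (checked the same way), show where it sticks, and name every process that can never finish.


SAFE, for example via the order proc-B, proc-G, proc-F, proc-A, proc-I.
Key observation: reading the order forward, proc-B is the first process whose need (0, 0, 1) meets the free pool (0, 2, 1) exactly on a resource it requests.
Check, step by step:
  pool = (0, 2, 1)
  proc-B: need (0, 0, 1) fits (0, 2, 1); releases (1, 2, 2), pool now (1, 4, 3)
  proc-G: need (0, 3, 3) fits (1, 4, 3); releases (1, 1, 0), pool now (2, 5, 3)
  proc-F: need (0, 4, 3) fits (2, 5, 3); releases (0, 1, 3), pool now (2, 6, 6)
  proc-A: need (2, 6, 6) fits (2, 6, 6); releases (1, 2, 3), pool now (3, 8, 9)
  proc-I: need (2, 2, 5) fits (3, 8, 9); releases (1, 0, 1), pool now (4, 8, 10)


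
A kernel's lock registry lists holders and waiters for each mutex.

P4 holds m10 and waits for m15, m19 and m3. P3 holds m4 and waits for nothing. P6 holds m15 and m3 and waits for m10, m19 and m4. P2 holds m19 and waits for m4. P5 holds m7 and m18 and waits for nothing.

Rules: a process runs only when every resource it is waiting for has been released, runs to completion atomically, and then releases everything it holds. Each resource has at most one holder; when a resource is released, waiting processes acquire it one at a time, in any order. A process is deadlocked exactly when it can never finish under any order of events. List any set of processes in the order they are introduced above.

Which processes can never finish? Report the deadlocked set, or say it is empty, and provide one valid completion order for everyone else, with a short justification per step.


Deadlocked: P4 and P6.
Key observation: the wait chain closes on itself along P4 -> P6 -> P4; no other process is dragged down with it.
The rest can finish in the order P3, P2, P5.
Check, step by step:
  run P3 (it waits on nothing); releases m4
  P2: everything it awaited (m4) is free; runs, freeing m19
  run P5 (it waits on nothing); releases m7 and m18


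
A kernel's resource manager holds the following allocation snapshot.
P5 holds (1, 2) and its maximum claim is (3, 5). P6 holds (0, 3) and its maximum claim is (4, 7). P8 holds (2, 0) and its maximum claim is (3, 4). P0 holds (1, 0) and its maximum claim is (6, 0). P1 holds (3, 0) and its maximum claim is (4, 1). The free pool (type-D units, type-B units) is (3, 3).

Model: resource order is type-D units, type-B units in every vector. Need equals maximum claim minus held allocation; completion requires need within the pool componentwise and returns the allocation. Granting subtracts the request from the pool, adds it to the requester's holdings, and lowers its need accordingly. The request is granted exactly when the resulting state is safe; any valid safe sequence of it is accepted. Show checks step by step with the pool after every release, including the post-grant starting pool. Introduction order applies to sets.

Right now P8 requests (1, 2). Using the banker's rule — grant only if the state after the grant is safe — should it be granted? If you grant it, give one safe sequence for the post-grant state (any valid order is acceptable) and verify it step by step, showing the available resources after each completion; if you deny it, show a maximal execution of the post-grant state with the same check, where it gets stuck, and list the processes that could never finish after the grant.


DENY: after the grant no complete ordering would exist.
Key observation: the wall is type-B units: completing P1, P0 brings the pool only to (6, 1), and all the rest need more.
After a pretend grant, a maximal execution: P1, P0 — then nothing else fits. Walking it through:
  pool = (2, 1)
  run P1 (needs (1, 1), free (2, 1)); after release of (3, 0) the pool is (5, 1)
  run P0 (needs (5, 0), free (5, 1)); after release of (1, 0) the pool is (6, 1)
  P5 still needs (2, 3) but only (6, 1) is free — short on type-B units
  P6 still needs (4, 4) but only (6, 1) is free — short on type-B units
  P8 still needs (0, 2) but only (6, 1) is free — short on type-B units
Post-grant, the permanently blocked set is P5, P6 and P8.


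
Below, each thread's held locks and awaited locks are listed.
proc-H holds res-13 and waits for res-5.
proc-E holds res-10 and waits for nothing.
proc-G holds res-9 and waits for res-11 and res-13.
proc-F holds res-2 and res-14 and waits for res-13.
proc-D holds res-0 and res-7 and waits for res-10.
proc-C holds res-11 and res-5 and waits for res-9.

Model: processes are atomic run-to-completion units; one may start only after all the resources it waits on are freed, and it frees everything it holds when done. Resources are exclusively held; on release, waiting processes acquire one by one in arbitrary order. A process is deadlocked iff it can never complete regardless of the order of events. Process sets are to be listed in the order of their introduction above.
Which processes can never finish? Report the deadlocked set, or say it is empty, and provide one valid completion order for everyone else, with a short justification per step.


The deadlocked set is proc-H, proc-G, proc-F and proc-C.
Key observation: the cycle proc-H -> proc-C -> proc-G -> proc-H can never break — each member waits on the next; proc-F waits into the deadlock from upstream.
One completion order for the rest: proc-E, proc-D.
Verifying each step:
  run proc-E (it waits on nothing); releases res-10
  proc-D: everything it awaited (res-10) is free; runs, freeing res-0 and res-7


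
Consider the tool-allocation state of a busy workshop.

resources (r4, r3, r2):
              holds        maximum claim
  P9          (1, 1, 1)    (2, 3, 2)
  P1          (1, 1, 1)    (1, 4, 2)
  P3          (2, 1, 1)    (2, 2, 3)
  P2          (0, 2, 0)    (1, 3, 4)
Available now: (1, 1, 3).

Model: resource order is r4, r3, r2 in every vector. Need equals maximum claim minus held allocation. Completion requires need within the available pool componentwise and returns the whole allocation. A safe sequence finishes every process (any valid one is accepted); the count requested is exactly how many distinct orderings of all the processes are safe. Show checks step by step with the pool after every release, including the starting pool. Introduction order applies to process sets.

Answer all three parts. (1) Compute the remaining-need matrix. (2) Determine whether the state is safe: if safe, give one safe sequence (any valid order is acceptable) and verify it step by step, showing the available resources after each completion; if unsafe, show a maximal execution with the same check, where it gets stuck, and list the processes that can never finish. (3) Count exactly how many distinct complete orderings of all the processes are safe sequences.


(1) Remaining need (order r4, r3, r2):
  P9: (1, 2, 1)
  P1: (0, 3, 1)
  P3: (0, 1, 2)
  P2: (1, 1, 4)
(2) The state is SAFE; one workable sequence: P3, P9, P2, P1.
Key observation: the first exact fit in this order is P3 — it needs (0, 1, 2) with (1, 1, 3) free, meeting a requested resource to the last unit.
Check, step by step:
  pool = (1, 1, 3)
  P3 needs (0, 1, 2) <= (1, 1, 3) -> finishes; pool += (2, 1, 1) = (3, 2, 4)
  P9 needs (1, 2, 1) <= (3, 2, 4) -> finishes; pool += (1, 1, 1) = (4, 3, 5)
  P2 needs (1, 1, 4) <= (4, 3, 5) -> finishes; pool += (0, 2, 0) = (4, 5, 5)
  P1 needs (0, 3, 1) <= (4, 5, 5) -> finishes; pool += (1, 1, 1) = (5, 6, 6)
(3) The exact count: 4 of the possible complete orderings are safe sequences.


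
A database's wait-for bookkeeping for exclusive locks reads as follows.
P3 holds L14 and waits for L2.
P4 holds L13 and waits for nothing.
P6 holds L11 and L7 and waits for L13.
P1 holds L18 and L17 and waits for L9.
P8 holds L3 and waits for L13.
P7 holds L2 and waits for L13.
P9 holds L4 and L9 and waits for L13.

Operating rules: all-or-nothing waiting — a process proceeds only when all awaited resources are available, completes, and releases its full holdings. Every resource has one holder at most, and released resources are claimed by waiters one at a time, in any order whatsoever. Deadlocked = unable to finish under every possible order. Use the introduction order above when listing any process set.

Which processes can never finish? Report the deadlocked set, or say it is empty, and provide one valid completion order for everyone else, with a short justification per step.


Nothing here is deadlocked.
Key observation: there is no circular wait here — follow any chain and it reaches a process that is free to run now.
One completion order for the rest: P4, P9, P7, P6, P3, P1, P8.
Verifying each step:
  P4: no waits; runs immediately, freeing L13
  run P9 (all its waits — L13 — are resolved); releases L4 and L9
  run P7 (all its waits — L13 — are resolved); releases L2
  run P6 (all its waits — L13 — are resolved); releases L11 and L7
  run P3 (all its waits — L2 — are resolved); releases L14
  run P1 (all its waits — L9 — are resolved); releases L18 and L17
  run P8 (all its waits — L13 — are resolved); releases L3


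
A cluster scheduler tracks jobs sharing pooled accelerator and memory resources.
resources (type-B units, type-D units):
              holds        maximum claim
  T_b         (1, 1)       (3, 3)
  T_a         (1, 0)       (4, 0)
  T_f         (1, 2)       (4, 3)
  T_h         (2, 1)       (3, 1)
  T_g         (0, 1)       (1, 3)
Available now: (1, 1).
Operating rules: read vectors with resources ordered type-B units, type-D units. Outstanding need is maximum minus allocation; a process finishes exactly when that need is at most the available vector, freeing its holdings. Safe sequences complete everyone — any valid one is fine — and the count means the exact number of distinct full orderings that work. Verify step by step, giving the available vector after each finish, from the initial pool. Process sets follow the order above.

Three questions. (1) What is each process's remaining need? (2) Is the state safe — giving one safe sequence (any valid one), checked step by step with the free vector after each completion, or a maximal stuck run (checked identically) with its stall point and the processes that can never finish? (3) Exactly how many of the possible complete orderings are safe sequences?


(1) Need matrix, components ordered type-B units, type-D units:
  T_b: (2, 2)
  T_a: (3, 0)
  T_f: (3, 1)
  T_h: (1, 0)
  T_g: (1, 2)
(2) SAFE, for example via the order T_h, T_b, T_a, T_g, T_f.
Key observation: T_h marks the first exact bind of the order: its need (1, 0) fits the free (1, 1) with zero slack on a requested resource.
Verifying each step:
  pool = (1, 1)
  run T_h (needs (1, 0), free (1, 1)); after release of (2, 1) the pool is (3, 2)
  run T_b (needs (2, 2), free (3, 2)); after release of (1, 1) the pool is (4, 3)
  run T_a (needs (3, 0), free (4, 3)); after release of (1, 0) the pool is (5, 3)
  run T_g (needs (1, 2), free (5, 3)); after release of (0, 1) the pool is (5, 4)
  run T_f (needs (3, 1), free (5, 4)); after release of (1, 2) the pool is (6, 6)
(3) Exactly 24 of the possible complete orderings are safe sequences.


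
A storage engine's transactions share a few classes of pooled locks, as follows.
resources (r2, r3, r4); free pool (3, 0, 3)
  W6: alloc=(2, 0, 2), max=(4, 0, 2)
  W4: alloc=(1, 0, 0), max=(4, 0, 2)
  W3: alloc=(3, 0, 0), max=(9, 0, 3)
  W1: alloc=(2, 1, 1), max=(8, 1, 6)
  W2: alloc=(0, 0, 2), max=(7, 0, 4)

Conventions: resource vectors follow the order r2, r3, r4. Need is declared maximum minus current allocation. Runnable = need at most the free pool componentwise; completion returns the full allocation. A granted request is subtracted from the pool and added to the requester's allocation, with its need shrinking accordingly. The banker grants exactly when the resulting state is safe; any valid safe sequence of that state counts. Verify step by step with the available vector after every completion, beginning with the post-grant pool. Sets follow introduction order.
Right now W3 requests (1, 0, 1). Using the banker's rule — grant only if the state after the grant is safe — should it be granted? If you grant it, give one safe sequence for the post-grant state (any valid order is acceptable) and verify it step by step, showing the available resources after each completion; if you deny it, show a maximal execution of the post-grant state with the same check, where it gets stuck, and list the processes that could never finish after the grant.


GRANT. The post-grant state is safe; one safe sequence: W6, W4, W3, W1, W2.
Key observation: (2, 0, 2) free after granting still covers W6 first, and each release covers the next.
Step-by-step check of the post-grant state:
  pool = (2, 0, 2)
  W6: need (2, 0, 0) fits (2, 0, 2); releases (2, 0, 2), pool now (4, 0, 4)
  W4: need (3, 0, 2) fits (4, 0, 4); releases (1, 0, 0), pool now (5, 0, 4)
  W3: need (5, 0, 2) fits (5, 0, 4); releases (4, 0, 1), pool now (9, 0, 5)
  W1: need (6, 0, 5) fits (9, 0, 5); releases (2, 1, 1), pool now (11, 1, 6)
  W2: need (7, 0, 2) fits (11, 1, 6); releases (0, 0, 2), pool now (11, 1, 8)


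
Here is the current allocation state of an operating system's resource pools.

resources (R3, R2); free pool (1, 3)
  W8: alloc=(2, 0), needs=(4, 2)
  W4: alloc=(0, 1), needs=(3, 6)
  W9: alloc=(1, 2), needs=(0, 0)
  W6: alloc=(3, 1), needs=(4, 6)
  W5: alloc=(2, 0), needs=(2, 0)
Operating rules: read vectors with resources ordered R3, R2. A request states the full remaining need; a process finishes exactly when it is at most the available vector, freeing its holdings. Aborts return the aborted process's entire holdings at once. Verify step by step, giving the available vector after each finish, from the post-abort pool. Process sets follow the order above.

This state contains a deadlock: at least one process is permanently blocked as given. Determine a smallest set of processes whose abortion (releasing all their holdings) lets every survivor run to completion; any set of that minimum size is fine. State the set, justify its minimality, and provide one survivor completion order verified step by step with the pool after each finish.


The answer: abort W4.
Key observation: before aborting W4, W6 was permanently blocked — no order could ever run it; afterwards it completes at step 3.
Minimality: the empty abort set fails — the state is deadlocked as it stands.
Survivors finish in the order: W9, W5, W6, W8. Verifying each step (pool after the aborts first):
  pool = (1, 4)
  W9 needs (0, 0) <= (1, 4) -> finishes; pool += (1, 2) = (2, 6)
  W5 needs (2, 0) <= (2, 6) -> finishes; pool += (2, 0) = (4, 6)
  W6 needs (4, 6) <= (4, 6) -> finishes; pool += (3, 1) = (7, 7)
  W8 needs (4, 2) <= (7, 7) -> finishes; pool += (2, 0) = (9, 7)


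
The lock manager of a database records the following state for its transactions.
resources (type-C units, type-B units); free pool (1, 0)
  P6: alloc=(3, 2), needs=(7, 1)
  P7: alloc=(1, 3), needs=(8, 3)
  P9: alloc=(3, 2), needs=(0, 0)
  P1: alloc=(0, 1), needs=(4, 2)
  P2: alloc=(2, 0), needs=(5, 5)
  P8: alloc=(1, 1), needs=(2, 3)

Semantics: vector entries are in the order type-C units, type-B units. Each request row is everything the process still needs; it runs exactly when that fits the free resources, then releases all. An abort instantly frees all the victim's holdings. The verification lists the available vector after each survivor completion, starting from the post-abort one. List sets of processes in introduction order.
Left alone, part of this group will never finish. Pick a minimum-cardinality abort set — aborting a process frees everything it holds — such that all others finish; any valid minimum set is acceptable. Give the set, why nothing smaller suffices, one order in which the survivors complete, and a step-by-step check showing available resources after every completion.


The answer: abort P7.
Key observation: before aborting P7, P2 was permanently blocked — no order could ever run it; afterwards it completes at step 3.
No smaller set exists: with zero aborts the deadlock remains.
Survivors finish in the order: P9, P1, P2, P6, P8. Verifying each step (pool after the aborts first):
  pool = (2, 3)
  P9: need (0, 0) fits (2, 3); releases (3, 2), pool now (5, 5)
  P1: need (4, 2) fits (5, 5); releases (0, 1), pool now (5, 6)
  P2: need (5, 5) fits (5, 6); releases (2, 0), pool now (7, 6)
  P6: need (7, 1) fits (7, 6); releases (3, 2), pool now (10, 8)
  P8: need (2, 3) fits (10, 8); releases (1, 1), pool now (11, 9)


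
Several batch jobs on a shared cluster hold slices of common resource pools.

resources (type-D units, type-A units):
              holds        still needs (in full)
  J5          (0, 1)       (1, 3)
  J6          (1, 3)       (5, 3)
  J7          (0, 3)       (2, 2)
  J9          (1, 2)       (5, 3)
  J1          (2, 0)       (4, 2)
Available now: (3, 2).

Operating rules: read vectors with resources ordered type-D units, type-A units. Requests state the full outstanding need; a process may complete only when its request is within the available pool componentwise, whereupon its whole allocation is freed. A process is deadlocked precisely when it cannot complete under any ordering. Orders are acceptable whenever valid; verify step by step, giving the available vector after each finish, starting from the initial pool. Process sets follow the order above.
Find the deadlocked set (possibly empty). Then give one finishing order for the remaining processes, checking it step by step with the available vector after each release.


Deadlocked set: J6, J9 and J1.
Key observation: type-D units is the bottleneck — with J7, J5 done the pool holds (3, 6), short of every remaining need.
One completion order for the rest: J7, J5. Check, step by step:
  pool = (3, 2)
  run J7 (needs (2, 2), free (3, 2)); after release of (0, 3) the pool is (3, 5)
  run J5 (needs (1, 3), free (3, 5)); after release of (0, 1) the pool is (3, 6)
None of the blocked processes ever fits:
  blocked: J6 wants (5, 3), pool (3, 6) — not enough type-D units
  blocked: J9 wants (5, 3), pool (3, 6) — not enough type-D units
  blocked: J1 wants (4, 2), pool (3, 6) — not enough type-D units


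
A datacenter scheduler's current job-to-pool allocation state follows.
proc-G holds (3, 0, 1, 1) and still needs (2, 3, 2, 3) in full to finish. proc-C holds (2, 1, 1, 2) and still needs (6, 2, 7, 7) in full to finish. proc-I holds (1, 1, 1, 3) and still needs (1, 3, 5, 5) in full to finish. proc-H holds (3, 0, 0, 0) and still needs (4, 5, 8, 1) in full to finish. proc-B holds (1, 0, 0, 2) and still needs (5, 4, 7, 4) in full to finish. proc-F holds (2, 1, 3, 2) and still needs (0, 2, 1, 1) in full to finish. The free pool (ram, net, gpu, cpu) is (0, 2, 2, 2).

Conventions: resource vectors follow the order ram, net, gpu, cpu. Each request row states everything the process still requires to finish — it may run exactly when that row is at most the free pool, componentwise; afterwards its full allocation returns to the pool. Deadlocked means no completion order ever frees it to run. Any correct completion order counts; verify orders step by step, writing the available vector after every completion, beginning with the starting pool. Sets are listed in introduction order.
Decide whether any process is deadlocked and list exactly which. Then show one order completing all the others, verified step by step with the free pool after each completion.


Nothing here is deadlocked.
Key observation: no deadlock: proc-F fits now, and the freed resources carry the rest through.
The rest can finish in the order proc-F, proc-G, proc-I, proc-C, proc-H, proc-B. Step-by-step check:
  pool = (0, 2, 2, 2)
  proc-F: need (0, 2, 1, 1) fits (0, 2, 2, 2); releases (2, 1, 3, 2), pool now (2, 3, 5, 4)
  proc-G: need (2, 3, 2, 3) fits (2, 3, 5, 4); releases (3, 0, 1, 1), pool now (5, 3, 6, 5)
  proc-I: need (1, 3, 5, 5) fits (5, 3, 6, 5); releases (1, 1, 1, 3), pool now (6, 4, 7, 8)
  proc-C: need (6, 2, 7, 7) fits (6, 4, 7, 8); releases (2, 1, 1, 2), pool now (8, 5, 8, 10)
  proc-H: need (4, 5, 8, 1) fits (8, 5, 8, 10); releases (3, 0, 0, 0), pool now (11, 5, 8, 10)
  proc-B: need (5, 4, 7, 4) fits (11, 5, 8, 10); releases (1, 0, 0, 2), pool now (12, 5, 8, 12)


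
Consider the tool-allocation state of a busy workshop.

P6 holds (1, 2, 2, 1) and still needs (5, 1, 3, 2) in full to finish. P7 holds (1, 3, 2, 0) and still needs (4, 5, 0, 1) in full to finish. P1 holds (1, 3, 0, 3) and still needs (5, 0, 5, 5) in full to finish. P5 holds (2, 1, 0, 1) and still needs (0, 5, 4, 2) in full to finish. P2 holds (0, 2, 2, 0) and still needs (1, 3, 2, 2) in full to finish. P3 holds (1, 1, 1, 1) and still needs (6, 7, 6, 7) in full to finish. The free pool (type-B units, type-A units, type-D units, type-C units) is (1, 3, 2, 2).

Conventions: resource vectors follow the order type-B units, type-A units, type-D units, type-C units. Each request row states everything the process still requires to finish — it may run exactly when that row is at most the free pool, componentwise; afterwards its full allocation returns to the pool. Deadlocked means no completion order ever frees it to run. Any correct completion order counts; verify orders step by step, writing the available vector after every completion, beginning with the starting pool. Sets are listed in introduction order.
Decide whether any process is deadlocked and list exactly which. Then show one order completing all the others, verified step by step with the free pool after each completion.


Deadlocked set: P6, P7, P1 and P3.
Key observation: P2, P5 can finish, but then (3, 6, 4, 3) is all there is, and the blocked group's type-B units demands exceed it.
One completion order for the rest: P2, P5. Verifying each step:
  pool = (1, 3, 2, 2)
  P2: need (1, 3, 2, 2) fits (1, 3, 2, 2); releases (0, 2, 2, 0), pool now (1, 5, 4, 2)
  P5: need (0, 5, 4, 2) fits (1, 5, 4, 2); releases (2, 1, 0, 1), pool now (3, 6, 4, 3)
The stuck group stays short no matter what:
  blocked: P6 wants (5, 1, 3, 2), pool (3, 6, 4, 3) — not enough type-B units
  blocked: P7 wants (4, 5, 0, 1), pool (3, 6, 4, 3) — not enough type-B units
  blocked: P1 wants (5, 0, 5, 5), pool (3, 6, 4, 3) — not enough type-B units, type-D units and type-C units
  blocked: P3 wants (6, 7, 6, 7), pool (3, 6, 4, 3) — not enough type-B units, type-A units, type-D units and type-C units


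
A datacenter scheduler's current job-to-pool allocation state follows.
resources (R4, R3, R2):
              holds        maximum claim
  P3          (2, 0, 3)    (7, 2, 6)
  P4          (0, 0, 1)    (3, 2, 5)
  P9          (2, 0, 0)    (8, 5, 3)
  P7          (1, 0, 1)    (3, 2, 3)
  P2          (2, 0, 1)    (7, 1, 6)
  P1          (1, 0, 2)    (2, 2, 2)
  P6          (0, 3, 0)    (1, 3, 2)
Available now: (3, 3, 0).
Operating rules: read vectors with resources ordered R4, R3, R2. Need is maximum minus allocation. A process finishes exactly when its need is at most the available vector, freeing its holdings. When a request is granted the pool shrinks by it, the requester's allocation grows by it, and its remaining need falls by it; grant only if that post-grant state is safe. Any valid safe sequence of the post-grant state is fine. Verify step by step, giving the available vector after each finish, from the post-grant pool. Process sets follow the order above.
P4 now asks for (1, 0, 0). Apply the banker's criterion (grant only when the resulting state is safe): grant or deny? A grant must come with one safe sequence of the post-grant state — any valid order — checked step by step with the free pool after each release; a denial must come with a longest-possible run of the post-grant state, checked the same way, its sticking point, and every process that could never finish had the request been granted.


DENY — the pretend-granted state is unsafe.
Key observation: after P1, P6, P7 the pool peaks at (4, 6, 3), and each blocked process is short somewhere: P3 on R4; P4 on R2; P9 on R4; P2 on R4, R2.
After a pretend grant, a maximal execution: P1, P6, P7 — then nothing else fits. Check, step by step:
  pool = (2, 3, 0)
  P1 needs (1, 2, 0) <= (2, 3, 0) -> finishes; pool += (1, 0, 2) = (3, 3, 2)
  P6 needs (1, 0, 2) <= (3, 3, 2) -> finishes; pool += (0, 3, 0) = (3, 6, 2)
  P7 needs (2, 2, 2) <= (3, 6, 2) -> finishes; pool += (1, 0, 1) = (4, 6, 3)
  P3 cannot run: need (5, 2, 3) vs free (4, 6, 3) (insufficient R4)
  P4 cannot run: need (2, 2, 4) vs free (4, 6, 3) (insufficient R2)
  P9 cannot run: need (6, 5, 3) vs free (4, 6, 3) (insufficient R4)
  P2 cannot run: need (5, 1, 5) vs free (4, 6, 3) (insufficient R4 and R2)
Post-grant, the permanently blocked set is P3, P4, P9 and P2.
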